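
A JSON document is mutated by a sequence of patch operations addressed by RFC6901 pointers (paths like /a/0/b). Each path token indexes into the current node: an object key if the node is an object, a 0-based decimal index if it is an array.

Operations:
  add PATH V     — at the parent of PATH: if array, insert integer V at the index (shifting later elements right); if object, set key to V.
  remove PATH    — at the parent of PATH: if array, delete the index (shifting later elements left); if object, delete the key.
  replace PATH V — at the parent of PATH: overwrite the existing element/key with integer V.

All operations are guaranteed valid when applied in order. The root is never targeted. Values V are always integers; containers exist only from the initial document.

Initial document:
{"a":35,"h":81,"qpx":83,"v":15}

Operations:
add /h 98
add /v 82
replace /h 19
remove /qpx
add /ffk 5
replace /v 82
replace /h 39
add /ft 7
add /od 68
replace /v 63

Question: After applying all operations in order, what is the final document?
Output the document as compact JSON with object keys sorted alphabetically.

After op 1 (add /h 98): {"a":35,"h":98,"qpx":83,"v":15}
After op 2 (add /v 82): {"a":35,"h":98,"qpx":83,"v":82}
After op 3 (replace /h 19): {"a":35,"h":19,"qpx":83,"v":82}
After op 4 (remove /qpx): {"a":35,"h":19,"v":82}
After op 5 (add /ffk 5): {"a":35,"ffk":5,"h":19,"v":82}
After op 6 (replace /v 82): {"a":35,"ffk":5,"h":19,"v":82}
After op 7 (replace /h 39): {"a":35,"ffk":5,"h":39,"v":82}
After op 8 (add /ft 7): {"a":35,"ffk":5,"ft":7,"h":39,"v":82}
After op 9 (add /od 68): {"a":35,"ffk":5,"ft":7,"h":39,"od":68,"v":82}
After op 10 (replace /v 63): {"a":35,"ffk":5,"ft":7,"h":39,"od":68,"v":63}

Answer: {"a":35,"ffk":5,"ft":7,"h":39,"od":68,"v":63}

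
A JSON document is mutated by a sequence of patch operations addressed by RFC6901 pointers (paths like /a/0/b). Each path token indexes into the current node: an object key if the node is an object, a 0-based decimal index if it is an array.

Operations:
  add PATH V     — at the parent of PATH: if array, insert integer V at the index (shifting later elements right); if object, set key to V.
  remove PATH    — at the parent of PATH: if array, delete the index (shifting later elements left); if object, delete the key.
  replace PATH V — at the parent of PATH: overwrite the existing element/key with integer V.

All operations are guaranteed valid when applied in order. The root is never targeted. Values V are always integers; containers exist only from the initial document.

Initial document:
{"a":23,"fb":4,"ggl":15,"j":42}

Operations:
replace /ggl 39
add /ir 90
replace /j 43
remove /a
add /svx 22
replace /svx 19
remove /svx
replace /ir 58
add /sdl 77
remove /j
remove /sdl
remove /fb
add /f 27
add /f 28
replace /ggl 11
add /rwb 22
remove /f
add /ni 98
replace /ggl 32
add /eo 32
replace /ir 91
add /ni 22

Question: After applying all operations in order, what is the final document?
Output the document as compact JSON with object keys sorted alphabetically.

After op 1 (replace /ggl 39): {"a":23,"fb":4,"ggl":39,"j":42}
After op 2 (add /ir 90): {"a":23,"fb":4,"ggl":39,"ir":90,"j":42}
After op 3 (replace /j 43): {"a":23,"fb":4,"ggl":39,"ir":90,"j":43}
After op 4 (remove /a): {"fb":4,"ggl":39,"ir":90,"j":43}
After op 5 (add /svx 22): {"fb":4,"ggl":39,"ir":90,"j":43,"svx":22}
After op 6 (replace /svx 19): {"fb":4,"ggl":39,"ir":90,"j":43,"svx":19}
After op 7 (remove /svx): {"fb":4,"ggl":39,"ir":90,"j":43}
After op 8 (replace /ir 58): {"fb":4,"ggl":39,"ir":58,"j":43}
After op 9 (add /sdl 77): {"fb":4,"ggl":39,"ir":58,"j":43,"sdl":77}
After op 10 (remove /j): {"fb":4,"ggl":39,"ir":58,"sdl":77}
After op 11 (remove /sdl): {"fb":4,"ggl":39,"ir":58}
After op 12 (remove /fb): {"ggl":39,"ir":58}
After op 13 (add /f 27): {"f":27,"ggl":39,"ir":58}
After op 14 (add /f 28): {"f":28,"ggl":39,"ir":58}
After op 15 (replace /ggl 11): {"f":28,"ggl":11,"ir":58}
After op 16 (add /rwb 22): {"f":28,"ggl":11,"ir":58,"rwb":22}
After op 17 (remove /f): {"ggl":11,"ir":58,"rwb":22}
After op 18 (add /ni 98): {"ggl":11,"ir":58,"ni":98,"rwb":22}
After op 19 (replace /ggl 32): {"ggl":32,"ir":58,"ni":98,"rwb":22}
After op 20 (add /eo 32): {"eo":32,"ggl":32,"ir":58,"ni":98,"rwb":22}
After op 21 (replace /ir 91): {"eo":32,"ggl":32,"ir":91,"ni":98,"rwb":22}
After op 22 (add /ni 22): {"eo":32,"ggl":32,"ir":91,"ni":22,"rwb":22}

Answer: {"eo":32,"ggl":32,"ir":91,"ni":22,"rwb":22}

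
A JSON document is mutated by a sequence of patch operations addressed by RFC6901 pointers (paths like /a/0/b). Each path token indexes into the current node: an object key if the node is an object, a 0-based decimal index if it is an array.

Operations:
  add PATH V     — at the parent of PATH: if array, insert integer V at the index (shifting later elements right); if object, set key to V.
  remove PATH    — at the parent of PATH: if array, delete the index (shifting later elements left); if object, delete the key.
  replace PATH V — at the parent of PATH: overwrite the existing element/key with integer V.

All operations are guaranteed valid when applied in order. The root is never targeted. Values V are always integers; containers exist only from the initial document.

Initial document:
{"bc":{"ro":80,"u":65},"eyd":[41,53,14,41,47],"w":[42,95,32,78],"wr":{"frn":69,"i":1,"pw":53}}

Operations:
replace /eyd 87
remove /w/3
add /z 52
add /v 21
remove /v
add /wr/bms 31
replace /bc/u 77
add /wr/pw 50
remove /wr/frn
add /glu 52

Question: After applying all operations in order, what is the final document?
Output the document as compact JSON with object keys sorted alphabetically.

Answer: {"bc":{"ro":80,"u":77},"eyd":87,"glu":52,"w":[42,95,32],"wr":{"bms":31,"i":1,"pw":50},"z":52}

Derivation:
After op 1 (replace /eyd 87): {"bc":{"ro":80,"u":65},"eyd":87,"w":[42,95,32,78],"wr":{"frn":69,"i":1,"pw":53}}
After op 2 (remove /w/3): {"bc":{"ro":80,"u":65},"eyd":87,"w":[42,95,32],"wr":{"frn":69,"i":1,"pw":53}}
After op 3 (add /z 52): {"bc":{"ro":80,"u":65},"eyd":87,"w":[42,95,32],"wr":{"frn":69,"i":1,"pw":53},"z":52}
After op 4 (add /v 21): {"bc":{"ro":80,"u":65},"eyd":87,"v":21,"w":[42,95,32],"wr":{"frn":69,"i":1,"pw":53},"z":52}
After op 5 (remove /v): {"bc":{"ro":80,"u":65},"eyd":87,"w":[42,95,32],"wr":{"frn":69,"i":1,"pw":53},"z":52}
After op 6 (add /wr/bms 31): {"bc":{"ro":80,"u":65},"eyd":87,"w":[42,95,32],"wr":{"bms":31,"frn":69,"i":1,"pw":53},"z":52}
After op 7 (replace /bc/u 77): {"bc":{"ro":80,"u":77},"eyd":87,"w":[42,95,32],"wr":{"bms":31,"frn":69,"i":1,"pw":53},"z":52}
After op 8 (add /wr/pw 50): {"bc":{"ro":80,"u":77},"eyd":87,"w":[42,95,32],"wr":{"bms":31,"frn":69,"i":1,"pw":50},"z":52}
After op 9 (remove /wr/frn): {"bc":{"ro":80,"u":77},"eyd":87,"w":[42,95,32],"wr":{"bms":31,"i":1,"pw":50},"z":52}
After op 10 (add /glu 52): {"bc":{"ro":80,"u":77},"eyd":87,"glu":52,"w":[42,95,32],"wr":{"bms":31,"i":1,"pw":50},"z":52}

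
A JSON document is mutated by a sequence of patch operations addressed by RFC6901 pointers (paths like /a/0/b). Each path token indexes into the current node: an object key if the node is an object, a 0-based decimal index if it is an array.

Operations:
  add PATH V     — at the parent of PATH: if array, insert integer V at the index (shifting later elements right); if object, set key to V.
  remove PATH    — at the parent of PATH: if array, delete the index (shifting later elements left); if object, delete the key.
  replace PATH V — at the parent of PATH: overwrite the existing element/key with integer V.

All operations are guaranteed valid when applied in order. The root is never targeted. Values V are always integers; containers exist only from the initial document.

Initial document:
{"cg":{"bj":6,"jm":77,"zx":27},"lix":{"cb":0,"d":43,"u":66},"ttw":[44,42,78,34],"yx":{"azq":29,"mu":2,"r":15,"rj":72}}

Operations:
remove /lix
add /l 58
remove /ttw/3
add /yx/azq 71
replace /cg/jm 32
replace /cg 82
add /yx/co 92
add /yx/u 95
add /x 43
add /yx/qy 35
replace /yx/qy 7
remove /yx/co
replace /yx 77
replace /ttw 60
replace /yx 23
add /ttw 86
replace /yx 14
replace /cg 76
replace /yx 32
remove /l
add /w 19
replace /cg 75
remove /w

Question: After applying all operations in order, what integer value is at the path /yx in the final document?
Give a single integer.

After op 1 (remove /lix): {"cg":{"bj":6,"jm":77,"zx":27},"ttw":[44,42,78,34],"yx":{"azq":29,"mu":2,"r":15,"rj":72}}
After op 2 (add /l 58): {"cg":{"bj":6,"jm":77,"zx":27},"l":58,"ttw":[44,42,78,34],"yx":{"azq":29,"mu":2,"r":15,"rj":72}}
After op 3 (remove /ttw/3): {"cg":{"bj":6,"jm":77,"zx":27},"l":58,"ttw":[44,42,78],"yx":{"azq":29,"mu":2,"r":15,"rj":72}}
After op 4 (add /yx/azq 71): {"cg":{"bj":6,"jm":77,"zx":27},"l":58,"ttw":[44,42,78],"yx":{"azq":71,"mu":2,"r":15,"rj":72}}
After op 5 (replace /cg/jm 32): {"cg":{"bj":6,"jm":32,"zx":27},"l":58,"ttw":[44,42,78],"yx":{"azq":71,"mu":2,"r":15,"rj":72}}
After op 6 (replace /cg 82): {"cg":82,"l":58,"ttw":[44,42,78],"yx":{"azq":71,"mu":2,"r":15,"rj":72}}
After op 7 (add /yx/co 92): {"cg":82,"l":58,"ttw":[44,42,78],"yx":{"azq":71,"co":92,"mu":2,"r":15,"rj":72}}
After op 8 (add /yx/u 95): {"cg":82,"l":58,"ttw":[44,42,78],"yx":{"azq":71,"co":92,"mu":2,"r":15,"rj":72,"u":95}}
After op 9 (add /x 43): {"cg":82,"l":58,"ttw":[44,42,78],"x":43,"yx":{"azq":71,"co":92,"mu":2,"r":15,"rj":72,"u":95}}
After op 10 (add /yx/qy 35): {"cg":82,"l":58,"ttw":[44,42,78],"x":43,"yx":{"azq":71,"co":92,"mu":2,"qy":35,"r":15,"rj":72,"u":95}}
After op 11 (replace /yx/qy 7): {"cg":82,"l":58,"ttw":[44,42,78],"x":43,"yx":{"azq":71,"co":92,"mu":2,"qy":7,"r":15,"rj":72,"u":95}}
After op 12 (remove /yx/co): {"cg":82,"l":58,"ttw":[44,42,78],"x":43,"yx":{"azq":71,"mu":2,"qy":7,"r":15,"rj":72,"u":95}}
After op 13 (replace /yx 77): {"cg":82,"l":58,"ttw":[44,42,78],"x":43,"yx":77}
After op 14 (replace /ttw 60): {"cg":82,"l":58,"ttw":60,"x":43,"yx":77}
After op 15 (replace /yx 23): {"cg":82,"l":58,"ttw":60,"x":43,"yx":23}
After op 16 (add /ttw 86): {"cg":82,"l":58,"ttw":86,"x":43,"yx":23}
After op 17 (replace /yx 14): {"cg":82,"l":58,"ttw":86,"x":43,"yx":14}
After op 18 (replace /cg 76): {"cg":76,"l":58,"ttw":86,"x":43,"yx":14}
After op 19 (replace /yx 32): {"cg":76,"l":58,"ttw":86,"x":43,"yx":32}
After op 20 (remove /l): {"cg":76,"ttw":86,"x":43,"yx":32}
After op 21 (add /w 19): {"cg":76,"ttw":86,"w":19,"x":43,"yx":32}
After op 22 (replace /cg 75): {"cg":75,"ttw":86,"w":19,"x":43,"yx":32}
After op 23 (remove /w): {"cg":75,"ttw":86,"x":43,"yx":32}
Value at /yx: 32

Answer: 32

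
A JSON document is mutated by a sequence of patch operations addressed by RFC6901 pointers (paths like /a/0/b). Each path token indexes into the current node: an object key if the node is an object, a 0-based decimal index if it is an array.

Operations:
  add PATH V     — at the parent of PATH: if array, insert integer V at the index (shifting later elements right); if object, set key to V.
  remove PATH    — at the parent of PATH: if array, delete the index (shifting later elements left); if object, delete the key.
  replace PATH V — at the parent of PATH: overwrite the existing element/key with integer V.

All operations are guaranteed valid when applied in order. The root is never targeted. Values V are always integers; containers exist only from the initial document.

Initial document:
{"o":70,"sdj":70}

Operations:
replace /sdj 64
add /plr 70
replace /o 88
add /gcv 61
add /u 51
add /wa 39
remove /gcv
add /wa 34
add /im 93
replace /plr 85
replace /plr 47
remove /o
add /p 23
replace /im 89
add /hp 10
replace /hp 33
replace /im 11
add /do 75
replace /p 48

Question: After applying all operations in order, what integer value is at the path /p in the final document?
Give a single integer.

Answer: 48

Derivation:
After op 1 (replace /sdj 64): {"o":70,"sdj":64}
After op 2 (add /plr 70): {"o":70,"plr":70,"sdj":64}
After op 3 (replace /o 88): {"o":88,"plr":70,"sdj":64}
After op 4 (add /gcv 61): {"gcv":61,"o":88,"plr":70,"sdj":64}
After op 5 (add /u 51): {"gcv":61,"o":88,"plr":70,"sdj":64,"u":51}
After op 6 (add /wa 39): {"gcv":61,"o":88,"plr":70,"sdj":64,"u":51,"wa":39}
After op 7 (remove /gcv): {"o":88,"plr":70,"sdj":64,"u":51,"wa":39}
After op 8 (add /wa 34): {"o":88,"plr":70,"sdj":64,"u":51,"wa":34}
After op 9 (add /im 93): {"im":93,"o":88,"plr":70,"sdj":64,"u":51,"wa":34}
After op 10 (replace /plr 85): {"im":93,"o":88,"plr":85,"sdj":64,"u":51,"wa":34}
After op 11 (replace /plr 47): {"im":93,"o":88,"plr":47,"sdj":64,"u":51,"wa":34}
After op 12 (remove /o): {"im":93,"plr":47,"sdj":64,"u":51,"wa":34}
After op 13 (add /p 23): {"im":93,"p":23,"plr":47,"sdj":64,"u":51,"wa":34}
After op 14 (replace /im 89): {"im":89,"p":23,"plr":47,"sdj":64,"u":51,"wa":34}
After op 15 (add /hp 10): {"hp":10,"im":89,"p":23,"plr":47,"sdj":64,"u":51,"wa":34}
After op 16 (replace /hp 33): {"hp":33,"im":89,"p":23,"plr":47,"sdj":64,"u":51,"wa":34}
After op 17 (replace /im 11): {"hp":33,"im":11,"p":23,"plr":47,"sdj":64,"u":51,"wa":34}
After op 18 (add /do 75): {"do":75,"hp":33,"im":11,"p":23,"plr":47,"sdj":64,"u":51,"wa":34}
After op 19 (replace /p 48): {"do":75,"hp":33,"im":11,"p":48,"plr":47,"sdj":64,"u":51,"wa":34}
Value at /p: 48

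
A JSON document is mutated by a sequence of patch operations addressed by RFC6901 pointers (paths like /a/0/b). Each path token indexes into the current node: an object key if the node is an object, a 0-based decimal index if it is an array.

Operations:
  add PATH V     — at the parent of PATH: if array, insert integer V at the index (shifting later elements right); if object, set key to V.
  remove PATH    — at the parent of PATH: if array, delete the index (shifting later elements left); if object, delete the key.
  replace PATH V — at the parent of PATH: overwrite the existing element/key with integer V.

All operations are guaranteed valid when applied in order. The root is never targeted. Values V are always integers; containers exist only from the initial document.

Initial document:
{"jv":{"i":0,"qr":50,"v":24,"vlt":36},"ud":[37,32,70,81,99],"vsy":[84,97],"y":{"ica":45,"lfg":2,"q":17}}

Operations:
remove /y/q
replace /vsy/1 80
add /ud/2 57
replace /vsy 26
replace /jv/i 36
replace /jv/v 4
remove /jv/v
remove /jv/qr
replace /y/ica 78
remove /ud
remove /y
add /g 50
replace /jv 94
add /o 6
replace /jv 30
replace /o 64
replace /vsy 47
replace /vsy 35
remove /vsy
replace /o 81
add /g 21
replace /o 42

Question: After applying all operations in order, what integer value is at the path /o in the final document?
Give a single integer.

Answer: 42

Derivation:
After op 1 (remove /y/q): {"jv":{"i":0,"qr":50,"v":24,"vlt":36},"ud":[37,32,70,81,99],"vsy":[84,97],"y":{"ica":45,"lfg":2}}
After op 2 (replace /vsy/1 80): {"jv":{"i":0,"qr":50,"v":24,"vlt":36},"ud":[37,32,70,81,99],"vsy":[84,80],"y":{"ica":45,"lfg":2}}
After op 3 (add /ud/2 57): {"jv":{"i":0,"qr":50,"v":24,"vlt":36},"ud":[37,32,57,70,81,99],"vsy":[84,80],"y":{"ica":45,"lfg":2}}
After op 4 (replace /vsy 26): {"jv":{"i":0,"qr":50,"v":24,"vlt":36},"ud":[37,32,57,70,81,99],"vsy":26,"y":{"ica":45,"lfg":2}}
After op 5 (replace /jv/i 36): {"jv":{"i":36,"qr":50,"v":24,"vlt":36},"ud":[37,32,57,70,81,99],"vsy":26,"y":{"ica":45,"lfg":2}}
After op 6 (replace /jv/v 4): {"jv":{"i":36,"qr":50,"v":4,"vlt":36},"ud":[37,32,57,70,81,99],"vsy":26,"y":{"ica":45,"lfg":2}}
After op 7 (remove /jv/v): {"jv":{"i":36,"qr":50,"vlt":36},"ud":[37,32,57,70,81,99],"vsy":26,"y":{"ica":45,"lfg":2}}
After op 8 (remove /jv/qr): {"jv":{"i":36,"vlt":36},"ud":[37,32,57,70,81,99],"vsy":26,"y":{"ica":45,"lfg":2}}
After op 9 (replace /y/ica 78): {"jv":{"i":36,"vlt":36},"ud":[37,32,57,70,81,99],"vsy":26,"y":{"ica":78,"lfg":2}}
After op 10 (remove /ud): {"jv":{"i":36,"vlt":36},"vsy":26,"y":{"ica":78,"lfg":2}}
After op 11 (remove /y): {"jv":{"i":36,"vlt":36},"vsy":26}
After op 12 (add /g 50): {"g":50,"jv":{"i":36,"vlt":36},"vsy":26}
After op 13 (replace /jv 94): {"g":50,"jv":94,"vsy":26}
After op 14 (add /o 6): {"g":50,"jv":94,"o":6,"vsy":26}
After op 15 (replace /jv 30): {"g":50,"jv":30,"o":6,"vsy":26}
After op 16 (replace /o 64): {"g":50,"jv":30,"o":64,"vsy":26}
After op 17 (replace /vsy 47): {"g":50,"jv":30,"o":64,"vsy":47}
After op 18 (replace /vsy 35): {"g":50,"jv":30,"o":64,"vsy":35}
After op 19 (remove /vsy): {"g":50,"jv":30,"o":64}
After op 20 (replace /o 81): {"g":50,"jv":30,"o":81}
After op 21 (add /g 21): {"g":21,"jv":30,"o":81}
After op 22 (replace /o 42): {"g":21,"jv":30,"o":42}
Value at /o: 42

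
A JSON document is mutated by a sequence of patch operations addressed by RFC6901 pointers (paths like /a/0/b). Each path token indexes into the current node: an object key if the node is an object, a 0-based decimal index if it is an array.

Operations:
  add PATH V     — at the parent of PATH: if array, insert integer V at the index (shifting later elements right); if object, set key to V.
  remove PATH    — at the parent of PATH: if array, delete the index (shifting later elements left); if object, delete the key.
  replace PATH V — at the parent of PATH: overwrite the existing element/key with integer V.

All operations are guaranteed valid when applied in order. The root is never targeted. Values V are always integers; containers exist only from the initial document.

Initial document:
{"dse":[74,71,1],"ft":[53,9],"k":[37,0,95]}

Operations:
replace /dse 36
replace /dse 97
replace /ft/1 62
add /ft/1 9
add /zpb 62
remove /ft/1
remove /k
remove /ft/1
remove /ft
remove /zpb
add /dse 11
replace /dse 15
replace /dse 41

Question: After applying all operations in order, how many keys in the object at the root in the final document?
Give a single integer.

After op 1 (replace /dse 36): {"dse":36,"ft":[53,9],"k":[37,0,95]}
After op 2 (replace /dse 97): {"dse":97,"ft":[53,9],"k":[37,0,95]}
After op 3 (replace /ft/1 62): {"dse":97,"ft":[53,62],"k":[37,0,95]}
After op 4 (add /ft/1 9): {"dse":97,"ft":[53,9,62],"k":[37,0,95]}
After op 5 (add /zpb 62): {"dse":97,"ft":[53,9,62],"k":[37,0,95],"zpb":62}
After op 6 (remove /ft/1): {"dse":97,"ft":[53,62],"k":[37,0,95],"zpb":62}
After op 7 (remove /k): {"dse":97,"ft":[53,62],"zpb":62}
After op 8 (remove /ft/1): {"dse":97,"ft":[53],"zpb":62}
After op 9 (remove /ft): {"dse":97,"zpb":62}
After op 10 (remove /zpb): {"dse":97}
After op 11 (add /dse 11): {"dse":11}
After op 12 (replace /dse 15): {"dse":15}
After op 13 (replace /dse 41): {"dse":41}
Size at the root: 1

Answer: 1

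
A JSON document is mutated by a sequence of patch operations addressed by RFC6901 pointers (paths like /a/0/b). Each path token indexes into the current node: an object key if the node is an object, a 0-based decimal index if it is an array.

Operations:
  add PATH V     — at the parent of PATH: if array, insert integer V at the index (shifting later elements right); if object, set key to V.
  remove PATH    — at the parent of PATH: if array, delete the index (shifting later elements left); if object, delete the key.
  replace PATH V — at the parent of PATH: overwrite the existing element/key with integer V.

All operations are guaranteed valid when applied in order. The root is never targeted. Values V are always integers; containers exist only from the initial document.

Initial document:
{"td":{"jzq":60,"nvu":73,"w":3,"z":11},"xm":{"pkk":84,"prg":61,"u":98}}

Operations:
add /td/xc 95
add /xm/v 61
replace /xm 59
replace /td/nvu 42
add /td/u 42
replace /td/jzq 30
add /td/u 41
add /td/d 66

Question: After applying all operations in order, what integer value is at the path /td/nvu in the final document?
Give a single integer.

Answer: 42

Derivation:
After op 1 (add /td/xc 95): {"td":{"jzq":60,"nvu":73,"w":3,"xc":95,"z":11},"xm":{"pkk":84,"prg":61,"u":98}}
After op 2 (add /xm/v 61): {"td":{"jzq":60,"nvu":73,"w":3,"xc":95,"z":11},"xm":{"pkk":84,"prg":61,"u":98,"v":61}}
After op 3 (replace /xm 59): {"td":{"jzq":60,"nvu":73,"w":3,"xc":95,"z":11},"xm":59}
After op 4 (replace /td/nvu 42): {"td":{"jzq":60,"nvu":42,"w":3,"xc":95,"z":11},"xm":59}
After op 5 (add /td/u 42): {"td":{"jzq":60,"nvu":42,"u":42,"w":3,"xc":95,"z":11},"xm":59}
After op 6 (replace /td/jzq 30): {"td":{"jzq":30,"nvu":42,"u":42,"w":3,"xc":95,"z":11},"xm":59}
After op 7 (add /td/u 41): {"td":{"jzq":30,"nvu":42,"u":41,"w":3,"xc":95,"z":11},"xm":59}
After op 8 (add /td/d 66): {"td":{"d":66,"jzq":30,"nvu":42,"u":41,"w":3,"xc":95,"z":11},"xm":59}
Value at /td/nvu: 42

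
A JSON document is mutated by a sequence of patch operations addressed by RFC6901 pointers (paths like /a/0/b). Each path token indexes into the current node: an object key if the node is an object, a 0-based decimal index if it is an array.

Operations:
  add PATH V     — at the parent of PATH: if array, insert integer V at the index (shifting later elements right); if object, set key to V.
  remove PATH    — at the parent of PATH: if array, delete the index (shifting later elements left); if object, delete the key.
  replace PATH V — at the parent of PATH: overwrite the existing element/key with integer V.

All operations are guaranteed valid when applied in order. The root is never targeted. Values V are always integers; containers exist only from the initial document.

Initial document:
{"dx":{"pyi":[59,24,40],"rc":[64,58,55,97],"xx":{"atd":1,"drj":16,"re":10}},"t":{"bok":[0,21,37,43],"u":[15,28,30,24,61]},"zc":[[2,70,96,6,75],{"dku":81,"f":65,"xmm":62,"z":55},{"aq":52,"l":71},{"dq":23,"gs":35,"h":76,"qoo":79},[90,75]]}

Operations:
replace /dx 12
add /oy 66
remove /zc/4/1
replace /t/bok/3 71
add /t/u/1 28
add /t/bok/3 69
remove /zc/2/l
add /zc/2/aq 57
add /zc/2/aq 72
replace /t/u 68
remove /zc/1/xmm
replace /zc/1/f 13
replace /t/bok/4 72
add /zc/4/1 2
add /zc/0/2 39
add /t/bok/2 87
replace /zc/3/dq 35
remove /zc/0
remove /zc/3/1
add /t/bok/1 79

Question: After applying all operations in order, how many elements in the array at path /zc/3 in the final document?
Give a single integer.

After op 1 (replace /dx 12): {"dx":12,"t":{"bok":[0,21,37,43],"u":[15,28,30,24,61]},"zc":[[2,70,96,6,75],{"dku":81,"f":65,"xmm":62,"z":55},{"aq":52,"l":71},{"dq":23,"gs":35,"h":76,"qoo":79},[90,75]]}
After op 2 (add /oy 66): {"dx":12,"oy":66,"t":{"bok":[0,21,37,43],"u":[15,28,30,24,61]},"zc":[[2,70,96,6,75],{"dku":81,"f":65,"xmm":62,"z":55},{"aq":52,"l":71},{"dq":23,"gs":35,"h":76,"qoo":79},[90,75]]}
After op 3 (remove /zc/4/1): {"dx":12,"oy":66,"t":{"bok":[0,21,37,43],"u":[15,28,30,24,61]},"zc":[[2,70,96,6,75],{"dku":81,"f":65,"xmm":62,"z":55},{"aq":52,"l":71},{"dq":23,"gs":35,"h":76,"qoo":79},[90]]}
After op 4 (replace /t/bok/3 71): {"dx":12,"oy":66,"t":{"bok":[0,21,37,71],"u":[15,28,30,24,61]},"zc":[[2,70,96,6,75],{"dku":81,"f":65,"xmm":62,"z":55},{"aq":52,"l":71},{"dq":23,"gs":35,"h":76,"qoo":79},[90]]}
After op 5 (add /t/u/1 28): {"dx":12,"oy":66,"t":{"bok":[0,21,37,71],"u":[15,28,28,30,24,61]},"zc":[[2,70,96,6,75],{"dku":81,"f":65,"xmm":62,"z":55},{"aq":52,"l":71},{"dq":23,"gs":35,"h":76,"qoo":79},[90]]}
After op 6 (add /t/bok/3 69): {"dx":12,"oy":66,"t":{"bok":[0,21,37,69,71],"u":[15,28,28,30,24,61]},"zc":[[2,70,96,6,75],{"dku":81,"f":65,"xmm":62,"z":55},{"aq":52,"l":71},{"dq":23,"gs":35,"h":76,"qoo":79},[90]]}
After op 7 (remove /zc/2/l): {"dx":12,"oy":66,"t":{"bok":[0,21,37,69,71],"u":[15,28,28,30,24,61]},"zc":[[2,70,96,6,75],{"dku":81,"f":65,"xmm":62,"z":55},{"aq":52},{"dq":23,"gs":35,"h":76,"qoo":79},[90]]}
After op 8 (add /zc/2/aq 57): {"dx":12,"oy":66,"t":{"bok":[0,21,37,69,71],"u":[15,28,28,30,24,61]},"zc":[[2,70,96,6,75],{"dku":81,"f":65,"xmm":62,"z":55},{"aq":57},{"dq":23,"gs":35,"h":76,"qoo":79},[90]]}
After op 9 (add /zc/2/aq 72): {"dx":12,"oy":66,"t":{"bok":[0,21,37,69,71],"u":[15,28,28,30,24,61]},"zc":[[2,70,96,6,75],{"dku":81,"f":65,"xmm":62,"z":55},{"aq":72},{"dq":23,"gs":35,"h":76,"qoo":79},[90]]}
After op 10 (replace /t/u 68): {"dx":12,"oy":66,"t":{"bok":[0,21,37,69,71],"u":68},"zc":[[2,70,96,6,75],{"dku":81,"f":65,"xmm":62,"z":55},{"aq":72},{"dq":23,"gs":35,"h":76,"qoo":79},[90]]}
After op 11 (remove /zc/1/xmm): {"dx":12,"oy":66,"t":{"bok":[0,21,37,69,71],"u":68},"zc":[[2,70,96,6,75],{"dku":81,"f":65,"z":55},{"aq":72},{"dq":23,"gs":35,"h":76,"qoo":79},[90]]}
After op 12 (replace /zc/1/f 13): {"dx":12,"oy":66,"t":{"bok":[0,21,37,69,71],"u":68},"zc":[[2,70,96,6,75],{"dku":81,"f":13,"z":55},{"aq":72},{"dq":23,"gs":35,"h":76,"qoo":79},[90]]}
After op 13 (replace /t/bok/4 72): {"dx":12,"oy":66,"t":{"bok":[0,21,37,69,72],"u":68},"zc":[[2,70,96,6,75],{"dku":81,"f":13,"z":55},{"aq":72},{"dq":23,"gs":35,"h":76,"qoo":79},[90]]}
After op 14 (add /zc/4/1 2): {"dx":12,"oy":66,"t":{"bok":[0,21,37,69,72],"u":68},"zc":[[2,70,96,6,75],{"dku":81,"f":13,"z":55},{"aq":72},{"dq":23,"gs":35,"h":76,"qoo":79},[90,2]]}
After op 15 (add /zc/0/2 39): {"dx":12,"oy":66,"t":{"bok":[0,21,37,69,72],"u":68},"zc":[[2,70,39,96,6,75],{"dku":81,"f":13,"z":55},{"aq":72},{"dq":23,"gs":35,"h":76,"qoo":79},[90,2]]}
After op 16 (add /t/bok/2 87): {"dx":12,"oy":66,"t":{"bok":[0,21,87,37,69,72],"u":68},"zc":[[2,70,39,96,6,75],{"dku":81,"f":13,"z":55},{"aq":72},{"dq":23,"gs":35,"h":76,"qoo":79},[90,2]]}
After op 17 (replace /zc/3/dq 35): {"dx":12,"oy":66,"t":{"bok":[0,21,87,37,69,72],"u":68},"zc":[[2,70,39,96,6,75],{"dku":81,"f":13,"z":55},{"aq":72},{"dq":35,"gs":35,"h":76,"qoo":79},[90,2]]}
After op 18 (remove /zc/0): {"dx":12,"oy":66,"t":{"bok":[0,21,87,37,69,72],"u":68},"zc":[{"dku":81,"f":13,"z":55},{"aq":72},{"dq":35,"gs":35,"h":76,"qoo":79},[90,2]]}
After op 19 (remove /zc/3/1): {"dx":12,"oy":66,"t":{"bok":[0,21,87,37,69,72],"u":68},"zc":[{"dku":81,"f":13,"z":55},{"aq":72},{"dq":35,"gs":35,"h":76,"qoo":79},[90]]}
After op 20 (add /t/bok/1 79): {"dx":12,"oy":66,"t":{"bok":[0,79,21,87,37,69,72],"u":68},"zc":[{"dku":81,"f":13,"z":55},{"aq":72},{"dq":35,"gs":35,"h":76,"qoo":79},[90]]}
Size at path /zc/3: 1

Answer: 1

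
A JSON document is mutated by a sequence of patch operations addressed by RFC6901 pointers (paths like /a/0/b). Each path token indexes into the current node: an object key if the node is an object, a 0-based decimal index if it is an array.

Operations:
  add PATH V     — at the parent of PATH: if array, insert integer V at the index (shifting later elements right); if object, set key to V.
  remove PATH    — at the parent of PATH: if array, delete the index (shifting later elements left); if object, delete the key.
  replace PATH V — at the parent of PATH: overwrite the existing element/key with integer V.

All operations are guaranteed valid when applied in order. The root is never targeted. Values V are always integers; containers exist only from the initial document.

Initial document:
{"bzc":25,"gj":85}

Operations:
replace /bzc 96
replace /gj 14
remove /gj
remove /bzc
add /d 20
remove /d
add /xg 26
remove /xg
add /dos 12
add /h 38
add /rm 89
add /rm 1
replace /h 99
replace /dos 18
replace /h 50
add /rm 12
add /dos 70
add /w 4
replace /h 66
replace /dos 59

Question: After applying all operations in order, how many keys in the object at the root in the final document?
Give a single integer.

After op 1 (replace /bzc 96): {"bzc":96,"gj":85}
After op 2 (replace /gj 14): {"bzc":96,"gj":14}
After op 3 (remove /gj): {"bzc":96}
After op 4 (remove /bzc): {}
After op 5 (add /d 20): {"d":20}
After op 6 (remove /d): {}
After op 7 (add /xg 26): {"xg":26}
After op 8 (remove /xg): {}
After op 9 (add /dos 12): {"dos":12}
After op 10 (add /h 38): {"dos":12,"h":38}
After op 11 (add /rm 89): {"dos":12,"h":38,"rm":89}
After op 12 (add /rm 1): {"dos":12,"h":38,"rm":1}
After op 13 (replace /h 99): {"dos":12,"h":99,"rm":1}
After op 14 (replace /dos 18): {"dos":18,"h":99,"rm":1}
After op 15 (replace /h 50): {"dos":18,"h":50,"rm":1}
After op 16 (add /rm 12): {"dos":18,"h":50,"rm":12}
After op 17 (add /dos 70): {"dos":70,"h":50,"rm":12}
After op 18 (add /w 4): {"dos":70,"h":50,"rm":12,"w":4}
After op 19 (replace /h 66): {"dos":70,"h":66,"rm":12,"w":4}
After op 20 (replace /dos 59): {"dos":59,"h":66,"rm":12,"w":4}
Size at the root: 4

Answer: 4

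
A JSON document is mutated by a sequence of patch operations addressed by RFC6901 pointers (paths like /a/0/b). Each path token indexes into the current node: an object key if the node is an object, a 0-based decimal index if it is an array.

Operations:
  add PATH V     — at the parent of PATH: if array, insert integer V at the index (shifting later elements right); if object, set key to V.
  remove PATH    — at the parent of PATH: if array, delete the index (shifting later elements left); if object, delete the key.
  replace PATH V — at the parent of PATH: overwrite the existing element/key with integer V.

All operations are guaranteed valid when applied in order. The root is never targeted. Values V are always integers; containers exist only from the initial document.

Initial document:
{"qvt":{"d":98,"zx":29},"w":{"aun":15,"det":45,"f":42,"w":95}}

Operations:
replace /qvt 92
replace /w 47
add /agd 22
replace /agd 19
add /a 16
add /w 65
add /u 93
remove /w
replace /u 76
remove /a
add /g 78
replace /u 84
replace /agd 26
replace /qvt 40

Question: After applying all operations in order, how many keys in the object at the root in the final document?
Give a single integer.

Answer: 4

Derivation:
After op 1 (replace /qvt 92): {"qvt":92,"w":{"aun":15,"det":45,"f":42,"w":95}}
After op 2 (replace /w 47): {"qvt":92,"w":47}
After op 3 (add /agd 22): {"agd":22,"qvt":92,"w":47}
After op 4 (replace /agd 19): {"agd":19,"qvt":92,"w":47}
After op 5 (add /a 16): {"a":16,"agd":19,"qvt":92,"w":47}
After op 6 (add /w 65): {"a":16,"agd":19,"qvt":92,"w":65}
After op 7 (add /u 93): {"a":16,"agd":19,"qvt":92,"u":93,"w":65}
After op 8 (remove /w): {"a":16,"agd":19,"qvt":92,"u":93}
After op 9 (replace /u 76): {"a":16,"agd":19,"qvt":92,"u":76}
After op 10 (remove /a): {"agd":19,"qvt":92,"u":76}
After op 11 (add /g 78): {"agd":19,"g":78,"qvt":92,"u":76}
After op 12 (replace /u 84): {"agd":19,"g":78,"qvt":92,"u":84}
After op 13 (replace /agd 26): {"agd":26,"g":78,"qvt":92,"u":84}
After op 14 (replace /qvt 40): {"agd":26,"g":78,"qvt":40,"u":84}
Size at the root: 4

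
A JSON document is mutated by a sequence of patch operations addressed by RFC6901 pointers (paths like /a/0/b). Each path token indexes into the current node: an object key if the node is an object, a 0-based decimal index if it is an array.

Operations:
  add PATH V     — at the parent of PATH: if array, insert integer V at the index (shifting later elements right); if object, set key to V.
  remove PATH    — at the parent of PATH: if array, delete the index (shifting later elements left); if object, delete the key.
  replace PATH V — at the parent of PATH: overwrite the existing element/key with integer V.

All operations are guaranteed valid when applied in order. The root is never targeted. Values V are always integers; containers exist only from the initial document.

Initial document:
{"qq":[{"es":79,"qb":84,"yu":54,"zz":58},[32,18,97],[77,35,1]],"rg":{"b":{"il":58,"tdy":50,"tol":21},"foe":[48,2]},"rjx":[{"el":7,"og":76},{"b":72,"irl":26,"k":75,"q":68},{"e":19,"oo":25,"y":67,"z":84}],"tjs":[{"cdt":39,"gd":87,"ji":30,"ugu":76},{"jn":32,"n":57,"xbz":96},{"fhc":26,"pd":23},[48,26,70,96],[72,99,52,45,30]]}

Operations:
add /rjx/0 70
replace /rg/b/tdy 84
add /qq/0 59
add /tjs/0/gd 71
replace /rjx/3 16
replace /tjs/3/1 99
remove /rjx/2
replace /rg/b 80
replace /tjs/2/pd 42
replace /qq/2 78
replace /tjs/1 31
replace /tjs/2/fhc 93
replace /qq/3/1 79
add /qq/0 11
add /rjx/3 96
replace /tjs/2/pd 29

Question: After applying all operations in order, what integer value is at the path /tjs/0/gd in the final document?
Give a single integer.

Answer: 71

Derivation:
After op 1 (add /rjx/0 70): {"qq":[{"es":79,"qb":84,"yu":54,"zz":58},[32,18,97],[77,35,1]],"rg":{"b":{"il":58,"tdy":50,"tol":21},"foe":[48,2]},"rjx":[70,{"el":7,"og":76},{"b":72,"irl":26,"k":75,"q":68},{"e":19,"oo":25,"y":67,"z":84}],"tjs":[{"cdt":39,"gd":87,"ji":30,"ugu":76},{"jn":32,"n":57,"xbz":96},{"fhc":26,"pd":23},[48,26,70,96],[72,99,52,45,30]]}
After op 2 (replace /rg/b/tdy 84): {"qq":[{"es":79,"qb":84,"yu":54,"zz":58},[32,18,97],[77,35,1]],"rg":{"b":{"il":58,"tdy":84,"tol":21},"foe":[48,2]},"rjx":[70,{"el":7,"og":76},{"b":72,"irl":26,"k":75,"q":68},{"e":19,"oo":25,"y":67,"z":84}],"tjs":[{"cdt":39,"gd":87,"ji":30,"ugu":76},{"jn":32,"n":57,"xbz":96},{"fhc":26,"pd":23},[48,26,70,96],[72,99,52,45,30]]}
After op 3 (add /qq/0 59): {"qq":[59,{"es":79,"qb":84,"yu":54,"zz":58},[32,18,97],[77,35,1]],"rg":{"b":{"il":58,"tdy":84,"tol":21},"foe":[48,2]},"rjx":[70,{"el":7,"og":76},{"b":72,"irl":26,"k":75,"q":68},{"e":19,"oo":25,"y":67,"z":84}],"tjs":[{"cdt":39,"gd":87,"ji":30,"ugu":76},{"jn":32,"n":57,"xbz":96},{"fhc":26,"pd":23},[48,26,70,96],[72,99,52,45,30]]}
After op 4 (add /tjs/0/gd 71): {"qq":[59,{"es":79,"qb":84,"yu":54,"zz":58},[32,18,97],[77,35,1]],"rg":{"b":{"il":58,"tdy":84,"tol":21},"foe":[48,2]},"rjx":[70,{"el":7,"og":76},{"b":72,"irl":26,"k":75,"q":68},{"e":19,"oo":25,"y":67,"z":84}],"tjs":[{"cdt":39,"gd":71,"ji":30,"ugu":76},{"jn":32,"n":57,"xbz":96},{"fhc":26,"pd":23},[48,26,70,96],[72,99,52,45,30]]}
After op 5 (replace /rjx/3 16): {"qq":[59,{"es":79,"qb":84,"yu":54,"zz":58},[32,18,97],[77,35,1]],"rg":{"b":{"il":58,"tdy":84,"tol":21},"foe":[48,2]},"rjx":[70,{"el":7,"og":76},{"b":72,"irl":26,"k":75,"q":68},16],"tjs":[{"cdt":39,"gd":71,"ji":30,"ugu":76},{"jn":32,"n":57,"xbz":96},{"fhc":26,"pd":23},[48,26,70,96],[72,99,52,45,30]]}
After op 6 (replace /tjs/3/1 99): {"qq":[59,{"es":79,"qb":84,"yu":54,"zz":58},[32,18,97],[77,35,1]],"rg":{"b":{"il":58,"tdy":84,"tol":21},"foe":[48,2]},"rjx":[70,{"el":7,"og":76},{"b":72,"irl":26,"k":75,"q":68},16],"tjs":[{"cdt":39,"gd":71,"ji":30,"ugu":76},{"jn":32,"n":57,"xbz":96},{"fhc":26,"pd":23},[48,99,70,96],[72,99,52,45,30]]}
After op 7 (remove /rjx/2): {"qq":[59,{"es":79,"qb":84,"yu":54,"zz":58},[32,18,97],[77,35,1]],"rg":{"b":{"il":58,"tdy":84,"tol":21},"foe":[48,2]},"rjx":[70,{"el":7,"og":76},16],"tjs":[{"cdt":39,"gd":71,"ji":30,"ugu":76},{"jn":32,"n":57,"xbz":96},{"fhc":26,"pd":23},[48,99,70,96],[72,99,52,45,30]]}
After op 8 (replace /rg/b 80): {"qq":[59,{"es":79,"qb":84,"yu":54,"zz":58},[32,18,97],[77,35,1]],"rg":{"b":80,"foe":[48,2]},"rjx":[70,{"el":7,"og":76},16],"tjs":[{"cdt":39,"gd":71,"ji":30,"ugu":76},{"jn":32,"n":57,"xbz":96},{"fhc":26,"pd":23},[48,99,70,96],[72,99,52,45,30]]}
After op 9 (replace /tjs/2/pd 42): {"qq":[59,{"es":79,"qb":84,"yu":54,"zz":58},[32,18,97],[77,35,1]],"rg":{"b":80,"foe":[48,2]},"rjx":[70,{"el":7,"og":76},16],"tjs":[{"cdt":39,"gd":71,"ji":30,"ugu":76},{"jn":32,"n":57,"xbz":96},{"fhc":26,"pd":42},[48,99,70,96],[72,99,52,45,30]]}
After op 10 (replace /qq/2 78): {"qq":[59,{"es":79,"qb":84,"yu":54,"zz":58},78,[77,35,1]],"rg":{"b":80,"foe":[48,2]},"rjx":[70,{"el":7,"og":76},16],"tjs":[{"cdt":39,"gd":71,"ji":30,"ugu":76},{"jn":32,"n":57,"xbz":96},{"fhc":26,"pd":42},[48,99,70,96],[72,99,52,45,30]]}
After op 11 (replace /tjs/1 31): {"qq":[59,{"es":79,"qb":84,"yu":54,"zz":58},78,[77,35,1]],"rg":{"b":80,"foe":[48,2]},"rjx":[70,{"el":7,"og":76},16],"tjs":[{"cdt":39,"gd":71,"ji":30,"ugu":76},31,{"fhc":26,"pd":42},[48,99,70,96],[72,99,52,45,30]]}
After op 12 (replace /tjs/2/fhc 93): {"qq":[59,{"es":79,"qb":84,"yu":54,"zz":58},78,[77,35,1]],"rg":{"b":80,"foe":[48,2]},"rjx":[70,{"el":7,"og":76},16],"tjs":[{"cdt":39,"gd":71,"ji":30,"ugu":76},31,{"fhc":93,"pd":42},[48,99,70,96],[72,99,52,45,30]]}
After op 13 (replace /qq/3/1 79): {"qq":[59,{"es":79,"qb":84,"yu":54,"zz":58},78,[77,79,1]],"rg":{"b":80,"foe":[48,2]},"rjx":[70,{"el":7,"og":76},16],"tjs":[{"cdt":39,"gd":71,"ji":30,"ugu":76},31,{"fhc":93,"pd":42},[48,99,70,96],[72,99,52,45,30]]}
After op 14 (add /qq/0 11): {"qq":[11,59,{"es":79,"qb":84,"yu":54,"zz":58},78,[77,79,1]],"rg":{"b":80,"foe":[48,2]},"rjx":[70,{"el":7,"og":76},16],"tjs":[{"cdt":39,"gd":71,"ji":30,"ugu":76},31,{"fhc":93,"pd":42},[48,99,70,96],[72,99,52,45,30]]}
After op 15 (add /rjx/3 96): {"qq":[11,59,{"es":79,"qb":84,"yu":54,"zz":58},78,[77,79,1]],"rg":{"b":80,"foe":[48,2]},"rjx":[70,{"el":7,"og":76},16,96],"tjs":[{"cdt":39,"gd":71,"ji":30,"ugu":76},31,{"fhc":93,"pd":42},[48,99,70,96],[72,99,52,45,30]]}
After op 16 (replace /tjs/2/pd 29): {"qq":[11,59,{"es":79,"qb":84,"yu":54,"zz":58},78,[77,79,1]],"rg":{"b":80,"foe":[48,2]},"rjx":[70,{"el":7,"og":76},16,96],"tjs":[{"cdt":39,"gd":71,"ji":30,"ugu":76},31,{"fhc":93,"pd":29},[48,99,70,96],[72,99,52,45,30]]}
Value at /tjs/0/gd: 71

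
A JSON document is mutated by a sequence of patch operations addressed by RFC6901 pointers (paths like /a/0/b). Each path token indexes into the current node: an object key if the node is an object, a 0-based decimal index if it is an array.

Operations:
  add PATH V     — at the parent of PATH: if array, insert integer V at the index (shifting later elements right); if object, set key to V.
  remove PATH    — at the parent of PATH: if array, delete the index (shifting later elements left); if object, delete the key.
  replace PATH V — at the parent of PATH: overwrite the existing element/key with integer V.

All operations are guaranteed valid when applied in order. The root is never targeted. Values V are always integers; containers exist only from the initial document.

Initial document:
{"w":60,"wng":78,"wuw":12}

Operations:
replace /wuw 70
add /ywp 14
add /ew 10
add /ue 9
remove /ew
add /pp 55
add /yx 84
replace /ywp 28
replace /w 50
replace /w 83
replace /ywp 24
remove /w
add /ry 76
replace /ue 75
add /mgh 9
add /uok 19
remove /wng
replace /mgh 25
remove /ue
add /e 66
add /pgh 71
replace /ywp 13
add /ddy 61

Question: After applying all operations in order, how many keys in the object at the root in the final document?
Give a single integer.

After op 1 (replace /wuw 70): {"w":60,"wng":78,"wuw":70}
After op 2 (add /ywp 14): {"w":60,"wng":78,"wuw":70,"ywp":14}
After op 3 (add /ew 10): {"ew":10,"w":60,"wng":78,"wuw":70,"ywp":14}
After op 4 (add /ue 9): {"ew":10,"ue":9,"w":60,"wng":78,"wuw":70,"ywp":14}
After op 5 (remove /ew): {"ue":9,"w":60,"wng":78,"wuw":70,"ywp":14}
After op 6 (add /pp 55): {"pp":55,"ue":9,"w":60,"wng":78,"wuw":70,"ywp":14}
After op 7 (add /yx 84): {"pp":55,"ue":9,"w":60,"wng":78,"wuw":70,"ywp":14,"yx":84}
After op 8 (replace /ywp 28): {"pp":55,"ue":9,"w":60,"wng":78,"wuw":70,"ywp":28,"yx":84}
After op 9 (replace /w 50): {"pp":55,"ue":9,"w":50,"wng":78,"wuw":70,"ywp":28,"yx":84}
After op 10 (replace /w 83): {"pp":55,"ue":9,"w":83,"wng":78,"wuw":70,"ywp":28,"yx":84}
After op 11 (replace /ywp 24): {"pp":55,"ue":9,"w":83,"wng":78,"wuw":70,"ywp":24,"yx":84}
After op 12 (remove /w): {"pp":55,"ue":9,"wng":78,"wuw":70,"ywp":24,"yx":84}
After op 13 (add /ry 76): {"pp":55,"ry":76,"ue":9,"wng":78,"wuw":70,"ywp":24,"yx":84}
After op 14 (replace /ue 75): {"pp":55,"ry":76,"ue":75,"wng":78,"wuw":70,"ywp":24,"yx":84}
After op 15 (add /mgh 9): {"mgh":9,"pp":55,"ry":76,"ue":75,"wng":78,"wuw":70,"ywp":24,"yx":84}
After op 16 (add /uok 19): {"mgh":9,"pp":55,"ry":76,"ue":75,"uok":19,"wng":78,"wuw":70,"ywp":24,"yx":84}
After op 17 (remove /wng): {"mgh":9,"pp":55,"ry":76,"ue":75,"uok":19,"wuw":70,"ywp":24,"yx":84}
After op 18 (replace /mgh 25): {"mgh":25,"pp":55,"ry":76,"ue":75,"uok":19,"wuw":70,"ywp":24,"yx":84}
After op 19 (remove /ue): {"mgh":25,"pp":55,"ry":76,"uok":19,"wuw":70,"ywp":24,"yx":84}
After op 20 (add /e 66): {"e":66,"mgh":25,"pp":55,"ry":76,"uok":19,"wuw":70,"ywp":24,"yx":84}
After op 21 (add /pgh 71): {"e":66,"mgh":25,"pgh":71,"pp":55,"ry":76,"uok":19,"wuw":70,"ywp":24,"yx":84}
After op 22 (replace /ywp 13): {"e":66,"mgh":25,"pgh":71,"pp":55,"ry":76,"uok":19,"wuw":70,"ywp":13,"yx":84}
After op 23 (add /ddy 61): {"ddy":61,"e":66,"mgh":25,"pgh":71,"pp":55,"ry":76,"uok":19,"wuw":70,"ywp":13,"yx":84}
Size at the root: 10

Answer: 10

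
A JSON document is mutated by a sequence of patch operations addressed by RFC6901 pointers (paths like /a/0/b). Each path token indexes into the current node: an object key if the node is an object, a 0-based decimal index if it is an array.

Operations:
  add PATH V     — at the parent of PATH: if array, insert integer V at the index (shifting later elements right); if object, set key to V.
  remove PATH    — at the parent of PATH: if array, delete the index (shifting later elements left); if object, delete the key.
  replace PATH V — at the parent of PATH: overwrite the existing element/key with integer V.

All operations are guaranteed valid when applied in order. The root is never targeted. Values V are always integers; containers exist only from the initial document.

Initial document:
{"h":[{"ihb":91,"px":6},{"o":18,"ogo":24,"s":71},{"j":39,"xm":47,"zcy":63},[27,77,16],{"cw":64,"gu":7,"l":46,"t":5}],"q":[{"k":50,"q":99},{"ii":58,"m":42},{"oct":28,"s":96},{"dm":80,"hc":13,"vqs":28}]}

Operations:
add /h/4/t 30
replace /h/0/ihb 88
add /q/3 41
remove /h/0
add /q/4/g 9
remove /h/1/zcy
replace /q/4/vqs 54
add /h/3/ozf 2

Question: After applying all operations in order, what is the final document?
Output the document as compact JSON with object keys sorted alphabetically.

After op 1 (add /h/4/t 30): {"h":[{"ihb":91,"px":6},{"o":18,"ogo":24,"s":71},{"j":39,"xm":47,"zcy":63},[27,77,16],{"cw":64,"gu":7,"l":46,"t":30}],"q":[{"k":50,"q":99},{"ii":58,"m":42},{"oct":28,"s":96},{"dm":80,"hc":13,"vqs":28}]}
After op 2 (replace /h/0/ihb 88): {"h":[{"ihb":88,"px":6},{"o":18,"ogo":24,"s":71},{"j":39,"xm":47,"zcy":63},[27,77,16],{"cw":64,"gu":7,"l":46,"t":30}],"q":[{"k":50,"q":99},{"ii":58,"m":42},{"oct":28,"s":96},{"dm":80,"hc":13,"vqs":28}]}
After op 3 (add /q/3 41): {"h":[{"ihb":88,"px":6},{"o":18,"ogo":24,"s":71},{"j":39,"xm":47,"zcy":63},[27,77,16],{"cw":64,"gu":7,"l":46,"t":30}],"q":[{"k":50,"q":99},{"ii":58,"m":42},{"oct":28,"s":96},41,{"dm":80,"hc":13,"vqs":28}]}
After op 4 (remove /h/0): {"h":[{"o":18,"ogo":24,"s":71},{"j":39,"xm":47,"zcy":63},[27,77,16],{"cw":64,"gu":7,"l":46,"t":30}],"q":[{"k":50,"q":99},{"ii":58,"m":42},{"oct":28,"s":96},41,{"dm":80,"hc":13,"vqs":28}]}
After op 5 (add /q/4/g 9): {"h":[{"o":18,"ogo":24,"s":71},{"j":39,"xm":47,"zcy":63},[27,77,16],{"cw":64,"gu":7,"l":46,"t":30}],"q":[{"k":50,"q":99},{"ii":58,"m":42},{"oct":28,"s":96},41,{"dm":80,"g":9,"hc":13,"vqs":28}]}
After op 6 (remove /h/1/zcy): {"h":[{"o":18,"ogo":24,"s":71},{"j":39,"xm":47},[27,77,16],{"cw":64,"gu":7,"l":46,"t":30}],"q":[{"k":50,"q":99},{"ii":58,"m":42},{"oct":28,"s":96},41,{"dm":80,"g":9,"hc":13,"vqs":28}]}
After op 7 (replace /q/4/vqs 54): {"h":[{"o":18,"ogo":24,"s":71},{"j":39,"xm":47},[27,77,16],{"cw":64,"gu":7,"l":46,"t":30}],"q":[{"k":50,"q":99},{"ii":58,"m":42},{"oct":28,"s":96},41,{"dm":80,"g":9,"hc":13,"vqs":54}]}
After op 8 (add /h/3/ozf 2): {"h":[{"o":18,"ogo":24,"s":71},{"j":39,"xm":47},[27,77,16],{"cw":64,"gu":7,"l":46,"ozf":2,"t":30}],"q":[{"k":50,"q":99},{"ii":58,"m":42},{"oct":28,"s":96},41,{"dm":80,"g":9,"hc":13,"vqs":54}]}

Answer: {"h":[{"o":18,"ogo":24,"s":71},{"j":39,"xm":47},[27,77,16],{"cw":64,"gu":7,"l":46,"ozf":2,"t":30}],"q":[{"k":50,"q":99},{"ii":58,"m":42},{"oct":28,"s":96},41,{"dm":80,"g":9,"hc":13,"vqs":54}]}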